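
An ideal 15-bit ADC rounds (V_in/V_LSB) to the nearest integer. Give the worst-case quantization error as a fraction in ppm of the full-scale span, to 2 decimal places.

15.26 ppm

Rounding → worst-case error = ½ LSB = V_FS/2^16, so 1e+06/65536 = 15.2588 ppm of full scale.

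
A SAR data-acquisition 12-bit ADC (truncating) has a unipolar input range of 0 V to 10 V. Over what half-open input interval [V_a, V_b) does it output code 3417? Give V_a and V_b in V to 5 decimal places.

[8.34229 V, 8.34473 V)

LSB = 10/2^12 = 2.441 mV.
V_a = V_low + 3417·LSB = 8.34229 V; V_b = V_low + 3418·LSB = 8.34473 V.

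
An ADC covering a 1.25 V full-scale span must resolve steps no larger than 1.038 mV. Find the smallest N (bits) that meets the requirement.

Number of steps required ≥ 1.25 V / 1.038 mV = 1204.24.
Need 2^N ≥ 1204.24; 2^10 = 1024, 2^11 = 2048.
Minimum N = 11.

11 bits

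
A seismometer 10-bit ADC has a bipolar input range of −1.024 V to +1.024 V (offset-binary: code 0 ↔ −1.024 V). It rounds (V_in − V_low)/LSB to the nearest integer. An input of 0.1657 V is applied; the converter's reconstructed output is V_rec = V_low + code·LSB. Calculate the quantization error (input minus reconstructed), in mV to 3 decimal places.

Step size: 2.048 V ÷ 2^10 = 2.000 mV.
(0.1657 − (−1.024))/0.002 = 594.8500; round gives code 595.
Reconstructed: 0.166 V.
Difference: -0.0003 V → -0.300 mV.

-0.300 mV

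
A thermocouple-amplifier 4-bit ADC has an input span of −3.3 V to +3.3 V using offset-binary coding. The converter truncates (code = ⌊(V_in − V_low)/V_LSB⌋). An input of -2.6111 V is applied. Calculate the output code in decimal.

code 1

LSB = 6.6 V / 16 = 412.500 mV.
(-2.6111 − (−3.3)) / 0.4125 = 1.670 LSBs.
⌊·⌋(1.670) = 1.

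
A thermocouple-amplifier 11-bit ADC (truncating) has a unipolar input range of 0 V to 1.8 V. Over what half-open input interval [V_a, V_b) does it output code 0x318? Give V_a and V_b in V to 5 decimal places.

LSB = 1.8/2^11 = 0.879 mV.
Code 0x318 = 792 decimal.
V_a = V_low + 792·LSB = 0.696094 V; V_b = V_low + 793·LSB = 0.696973 V.

[0.69609 V, 0.69697 V)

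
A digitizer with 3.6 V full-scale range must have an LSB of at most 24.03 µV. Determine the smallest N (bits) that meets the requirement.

18 bits

Number of steps required ≥ 3.6 V / 24.03 µV = 149812.73.
Need 2^N ≥ 149812.73; 2^17 = 131072, 2^18 = 262144.
Minimum N = 18.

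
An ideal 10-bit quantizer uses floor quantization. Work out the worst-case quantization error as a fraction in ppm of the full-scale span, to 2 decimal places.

Truncating → worst-case error = 1 LSB = V_FS/2^10, so 1e+06/1024 = 976.562 ppm of full scale.

976.56 ppm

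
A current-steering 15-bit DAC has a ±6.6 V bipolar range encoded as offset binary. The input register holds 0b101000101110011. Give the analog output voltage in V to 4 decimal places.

1.7995 V

LSB = 13.2 V / 2^15 = 402.83 µV.
Code 0b101000101110011 = 20851 decimal.
V_out = (−6.6) + 20851 × 0.000402832 V = 1.79945 V.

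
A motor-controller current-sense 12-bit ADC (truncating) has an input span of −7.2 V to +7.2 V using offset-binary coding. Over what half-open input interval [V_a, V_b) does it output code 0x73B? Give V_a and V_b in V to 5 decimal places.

LSB = 14.4/2^12 = 3.516 mV.
Code 0x73B = 1851 decimal.
V_a = V_low + 1851·LSB = -0.692578 V; V_b = V_low + 1852·LSB = -0.689063 V.

[-0.69258 V, -0.68906 V)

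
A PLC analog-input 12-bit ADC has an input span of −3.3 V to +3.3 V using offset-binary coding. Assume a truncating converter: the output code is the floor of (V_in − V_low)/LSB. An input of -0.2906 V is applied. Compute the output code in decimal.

code 1867

With 4096 levels over 6.6 V, one step is 1.611 mV.
Input sits at 1867.652 steps above V_low.
⌊·⌋(1867.652) = 1867.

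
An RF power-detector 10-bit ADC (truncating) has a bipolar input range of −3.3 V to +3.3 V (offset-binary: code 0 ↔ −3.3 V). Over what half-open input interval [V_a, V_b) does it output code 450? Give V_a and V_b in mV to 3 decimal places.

[-399.609 mV, -393.164 mV)

LSB = 6.6/2^10 = 6.445 mV.
V_a = V_low + 450·LSB = -0.399609 V; V_b = V_low + 451·LSB = -0.393164 V.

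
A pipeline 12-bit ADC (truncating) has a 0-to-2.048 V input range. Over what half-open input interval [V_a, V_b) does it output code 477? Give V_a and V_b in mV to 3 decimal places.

[238.500 mV, 239.000 mV)

LSB = 2.048/2^12 = 0.500 mV.
V_a = V_low + 477·LSB = 0.2385 V; V_b = V_low + 478·LSB = 0.239 V.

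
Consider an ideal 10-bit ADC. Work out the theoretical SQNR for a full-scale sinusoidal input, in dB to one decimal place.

SNR ≈ 6.02·N + 1.76 dB = 6.02·10 + 1.76 = 61.96 dB.

62.0 dB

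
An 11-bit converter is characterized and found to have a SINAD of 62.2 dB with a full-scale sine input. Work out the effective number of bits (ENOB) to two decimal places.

10.04 bits

ENOB = (SINAD − 1.76) / 6.02 = (62.2 − 1.76)/6.02 = 10.040.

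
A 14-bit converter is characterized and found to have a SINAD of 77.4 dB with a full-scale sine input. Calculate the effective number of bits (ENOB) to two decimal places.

12.56 bits

ENOB = (SINAD − 1.76) / 6.02 = (77.4 − 1.76)/6.02 = 12.565.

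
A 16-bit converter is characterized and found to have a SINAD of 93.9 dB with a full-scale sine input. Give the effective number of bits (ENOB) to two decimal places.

15.31 bits

ENOB = (SINAD − 1.76) / 6.02 = (93.9 − 1.76)/6.02 = 15.306.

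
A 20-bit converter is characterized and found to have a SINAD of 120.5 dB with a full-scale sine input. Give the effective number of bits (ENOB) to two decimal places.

19.72 bits

ENOB = (SINAD − 1.76) / 6.02 = (120.5 − 1.76)/6.02 = 19.724.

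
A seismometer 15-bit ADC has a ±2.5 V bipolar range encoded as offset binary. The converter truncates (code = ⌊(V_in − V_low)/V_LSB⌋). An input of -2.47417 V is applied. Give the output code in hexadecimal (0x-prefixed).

Full-scale span = 5 V; LSB = 5/2^15 = 152.59 µV.
Input sits at 169.279 steps above V_low.
Floor → code 169.
In hexadecimal (0x-prefixed): 0xA9.

code 0xA9 (decimal 169)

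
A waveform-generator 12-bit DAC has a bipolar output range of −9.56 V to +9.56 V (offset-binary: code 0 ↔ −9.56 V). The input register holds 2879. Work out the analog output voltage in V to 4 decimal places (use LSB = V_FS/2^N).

3.8791 V

LSB = 19.12 V / 2^12 = 4.668 mV.
V_out = (−9.56) + 2879 × 0.00466797 V = 3.87908 V.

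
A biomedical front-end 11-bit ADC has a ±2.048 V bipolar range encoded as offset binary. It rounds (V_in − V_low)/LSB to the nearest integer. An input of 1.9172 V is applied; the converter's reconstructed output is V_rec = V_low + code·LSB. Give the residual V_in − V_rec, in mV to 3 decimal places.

-0.800 mV

LSB = 4.096/2^11 = 2.000 mV.
Scaled input = 1982.6000 LSBs, so code = 1983.
V_rec = (−2.048) + 1983·0.002 = 1.918 V.
Difference: -0.0008 V → -0.800 mV.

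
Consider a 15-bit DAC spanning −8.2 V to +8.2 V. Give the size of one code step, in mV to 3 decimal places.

0.500 mV

Full-scale span = 16.4 V.
LSB = 16.4 / 2^15 = 16.4 / 32768 = 0.000500488 V = 0.500 mV.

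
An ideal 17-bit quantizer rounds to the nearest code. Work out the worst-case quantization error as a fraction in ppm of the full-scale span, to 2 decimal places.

3.81 ppm

Rounding → worst-case error = ½ LSB = V_FS/2^18, so 1e+06/262144 = 3.8147 ppm of full scale.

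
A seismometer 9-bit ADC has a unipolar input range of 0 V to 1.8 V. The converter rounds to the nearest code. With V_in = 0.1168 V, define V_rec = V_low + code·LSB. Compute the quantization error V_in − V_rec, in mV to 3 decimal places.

LSB = 1.8/2^9 = 3.516 mV.
(V_in − V_low)/LSB = (0.1168 − 0)/0.00351563 = 33.2231 → code 33 (round).
V_rec = 0 + 33·0.00351563 = 0.11601562 V.
Error = 0.1168 − 0.11601562 = 0.000784375 V = 0.784 mV.

0.784 mV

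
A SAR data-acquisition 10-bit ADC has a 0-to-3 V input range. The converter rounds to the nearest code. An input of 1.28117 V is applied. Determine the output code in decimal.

With 1024 levels over 3 V, one step is 2.930 mV.
Input sits at 437.306 steps above V_low.
So the output code is 437.

code 437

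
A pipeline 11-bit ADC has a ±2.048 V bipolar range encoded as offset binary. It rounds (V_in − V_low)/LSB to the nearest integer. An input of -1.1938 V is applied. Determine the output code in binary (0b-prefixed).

code 0b110101011 (decimal 427)

With 2048 levels over 4.096 V, one step is 2.000 mV.
Input sits at 427.100 steps above V_low.
So the output code is 427.
In binary (0b-prefixed): 0b110101011.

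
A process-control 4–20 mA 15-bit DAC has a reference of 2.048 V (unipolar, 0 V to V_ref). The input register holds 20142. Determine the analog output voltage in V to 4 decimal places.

LSB = 2.048 V / 2^15 = 62.50 µV.
V_out = 0 + 20142 × 6.25e-05 V = 1.25887 V.

1.2589 V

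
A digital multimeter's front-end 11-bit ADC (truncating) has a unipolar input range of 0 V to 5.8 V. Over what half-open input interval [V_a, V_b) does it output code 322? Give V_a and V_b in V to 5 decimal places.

[0.91191 V, 0.91475 V)

LSB = 5.8/2^11 = 2.832 mV.
V_a = V_low + 322·LSB = 0.911914 V; V_b = V_low + 323·LSB = 0.914746 V.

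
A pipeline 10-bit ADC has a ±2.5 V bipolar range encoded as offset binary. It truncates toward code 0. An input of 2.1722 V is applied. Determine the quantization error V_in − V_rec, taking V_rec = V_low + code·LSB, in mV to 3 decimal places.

4.231 mV

Step size: 5 V ÷ 2^10 = 4.883 mV.
(2.1722 − (−2.5))/0.00488281 = 956.8666; ⌊·⌋ gives code 956.
V_rec = (−2.5) + 956·0.00488281 = 2.1679688 V.
V_in − V_rec = 0.00423125 V = 4.231 mV.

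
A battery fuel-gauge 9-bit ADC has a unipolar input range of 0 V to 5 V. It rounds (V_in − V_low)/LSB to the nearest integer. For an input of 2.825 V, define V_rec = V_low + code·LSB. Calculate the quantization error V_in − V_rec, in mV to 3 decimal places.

One LSB is 5 V / 512 = 9.766 mV.
(2.825 − 0)/0.00976562 = 289.2800; round gives code 289.
Reconstructed: 2.8222656 V.
V_in − V_rec = 0.00273437 V = 2.734 mV.

2.734 mV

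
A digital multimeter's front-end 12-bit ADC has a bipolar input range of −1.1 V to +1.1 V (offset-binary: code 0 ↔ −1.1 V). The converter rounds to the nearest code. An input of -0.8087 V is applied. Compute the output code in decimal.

LSB = 2.2 V / 4096 = 0.537 mV.
(V_in − V_low)/LSB = (-0.8087 − (−1.1)) / 0.000537109 = 542.348.
So the output code is 542.

code 542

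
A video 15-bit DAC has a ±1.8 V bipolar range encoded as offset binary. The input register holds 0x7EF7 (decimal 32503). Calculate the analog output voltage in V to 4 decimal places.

1.7709 V

LSB = 3.6 V / 2^15 = 109.86 µV.
Code 0x7EF7 = 32503 decimal.
V_out = (−1.8) + 32503 × 0.000109863 V = 1.77089 V.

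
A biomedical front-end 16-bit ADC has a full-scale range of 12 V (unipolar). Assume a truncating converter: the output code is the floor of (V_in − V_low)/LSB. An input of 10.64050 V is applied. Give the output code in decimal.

Full-scale span = 12 V; LSB = 12/2^16 = 183.11 µV.
(V_in − V_low)/LSB = (10.64050 − 0) / 0.000183105 = 58111.317.
So the output code is 58111.

code 58111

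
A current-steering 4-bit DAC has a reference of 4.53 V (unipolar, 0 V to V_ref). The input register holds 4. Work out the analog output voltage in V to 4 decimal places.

1.1325 V

LSB = 4.53 V / 2^4 = 283.125 mV.
V_out = 0 + 4 × 0.283125 V = 1.1325 V.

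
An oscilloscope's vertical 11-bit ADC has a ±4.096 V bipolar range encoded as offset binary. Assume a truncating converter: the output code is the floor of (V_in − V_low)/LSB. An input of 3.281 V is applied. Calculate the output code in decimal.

code 1844

Full-scale span = 8.192 V; LSB = 8.192/2^11 = 4.000 mV.
(3.281 − (−4.096)) / 0.004 = 1844.250 LSBs.
So the output code is 1844.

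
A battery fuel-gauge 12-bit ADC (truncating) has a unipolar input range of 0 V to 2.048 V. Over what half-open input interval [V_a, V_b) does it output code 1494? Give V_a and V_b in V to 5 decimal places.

[0.74700 V, 0.74750 V)

LSB = 2.048/2^12 = 0.500 mV.
V_a = V_low + 1494·LSB = 0.747 V; V_b = V_low + 1495·LSB = 0.7475 V.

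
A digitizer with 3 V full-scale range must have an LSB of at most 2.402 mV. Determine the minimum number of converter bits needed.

11 bits

Number of steps required ≥ 3 V / 2.402 mV = 1248.96.
Need 2^N ≥ 1248.96; 2^10 = 1024, 2^11 = 2048.
Minimum N = 11.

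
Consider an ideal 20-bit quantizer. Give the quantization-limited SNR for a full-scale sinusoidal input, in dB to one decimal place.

SNR ≈ 6.02·N + 1.76 dB = 6.02·20 + 1.76 = 122.16 dB.

122.2 dB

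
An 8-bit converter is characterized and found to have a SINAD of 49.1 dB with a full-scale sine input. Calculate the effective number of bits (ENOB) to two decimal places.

7.86 bits

ENOB = (SINAD − 1.76) / 6.02 = (49.1 − 1.76)/6.02 = 7.864.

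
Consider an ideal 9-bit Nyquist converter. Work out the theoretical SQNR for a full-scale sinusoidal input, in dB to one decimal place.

SNR ≈ 6.02·N + 1.76 dB = 6.02·9 + 1.76 = 55.94 dB.

55.9 dB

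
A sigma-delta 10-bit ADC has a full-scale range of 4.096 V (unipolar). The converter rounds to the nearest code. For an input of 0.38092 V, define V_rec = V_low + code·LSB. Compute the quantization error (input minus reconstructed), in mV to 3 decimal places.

LSB = 4.096/2^10 = 4.000 mV.
(0.38092 − 0)/0.004 = 95.2300; round gives code 95.
Reconstructed: 0.38 V.
Error = 0.38092 − 0.38 = 0.00092 V = 0.920 mV.

0.920 mV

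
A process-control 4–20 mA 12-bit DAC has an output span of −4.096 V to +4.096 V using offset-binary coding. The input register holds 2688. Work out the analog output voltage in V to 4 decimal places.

LSB = 8.192 V / 2^12 = 2.000 mV.
V_out = (−4.096) + 2688 × 0.002 V = 1.28 V.

1.2800 V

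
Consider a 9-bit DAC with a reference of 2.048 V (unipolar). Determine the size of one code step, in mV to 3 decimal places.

4.000 mV

Full-scale span = 2.048 V.
LSB = 2.048 / 2^9 = 2.048 / 512 = 0.004 V = 4.000 mV.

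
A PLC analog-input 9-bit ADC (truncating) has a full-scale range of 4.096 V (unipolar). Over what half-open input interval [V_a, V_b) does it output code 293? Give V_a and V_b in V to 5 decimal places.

[2.34400 V, 2.35200 V)

LSB = 4.096/2^9 = 8.000 mV.
V_a = V_low + 293·LSB = 2.344 V; V_b = V_low + 294·LSB = 2.352 V.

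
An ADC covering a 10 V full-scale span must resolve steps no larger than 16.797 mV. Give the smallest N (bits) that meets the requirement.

Number of steps required ≥ 10 V / 16.797 mV = 595.34.
Need 2^N ≥ 595.34; 2^9 = 512, 2^10 = 1024.
Minimum N = 10.

10 bits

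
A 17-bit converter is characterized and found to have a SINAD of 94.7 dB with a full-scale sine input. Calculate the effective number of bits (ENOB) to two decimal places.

15.44 bits

ENOB = (SINAD − 1.76) / 6.02 = (94.7 − 1.76)/6.02 = 15.439.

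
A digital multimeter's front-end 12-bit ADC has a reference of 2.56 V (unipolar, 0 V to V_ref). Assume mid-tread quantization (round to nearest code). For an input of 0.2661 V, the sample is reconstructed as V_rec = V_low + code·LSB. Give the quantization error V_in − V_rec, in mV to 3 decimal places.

-0.150 mV

LSB = 2.56/2^12 = 0.625 mV.
(0.2661 − 0)/0.000625 = 425.7600; round gives code 426.
V_rec = 0 + 426·0.000625 = 0.26625 V.
Difference: -0.00015 V → -0.150 mV.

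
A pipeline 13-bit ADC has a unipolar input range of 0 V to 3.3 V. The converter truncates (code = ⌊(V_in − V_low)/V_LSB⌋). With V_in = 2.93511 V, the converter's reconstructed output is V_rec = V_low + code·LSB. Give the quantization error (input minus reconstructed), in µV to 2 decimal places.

LSB = 3.3/2^13 = 402.83 µV.
Scaled input = 7286.1882 LSBs, so code = 7286.
Reconstructed: 2.9350342 V.
Difference: 7.58203e-05 V → 75.82 µV.

75.82 µV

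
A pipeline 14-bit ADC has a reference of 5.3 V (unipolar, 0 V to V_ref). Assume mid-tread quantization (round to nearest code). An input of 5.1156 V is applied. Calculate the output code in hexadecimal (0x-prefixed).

LSB = 5.3 V / 16384 = 323.49 µV.
(V_in − V_low)/LSB = (5.1156 − 0) / 0.000323486 = 15813.960.
round(15813.960) = 15814.
In hexadecimal (0x-prefixed): 0x3DC6.

code 0x3DC6 (decimal 15814)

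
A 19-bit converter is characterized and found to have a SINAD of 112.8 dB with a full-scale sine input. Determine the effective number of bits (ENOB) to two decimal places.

ENOB = (SINAD − 1.76) / 6.02 = (112.8 − 1.76)/6.02 = 18.445.

18.45 bits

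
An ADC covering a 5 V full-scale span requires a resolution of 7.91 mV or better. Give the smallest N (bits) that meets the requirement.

10 bits

Number of steps required ≥ 5 V / 7.91 mV = 632.11.
Need 2^N ≥ 632.11; 2^9 = 512, 2^10 = 1024.
Minimum N = 10.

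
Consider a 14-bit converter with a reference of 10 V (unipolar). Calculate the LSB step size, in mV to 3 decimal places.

0.610 mV

Full-scale span = 10 V.
LSB = 10 / 2^14 = 10 / 16384 = 0.000610352 V = 0.610 mV.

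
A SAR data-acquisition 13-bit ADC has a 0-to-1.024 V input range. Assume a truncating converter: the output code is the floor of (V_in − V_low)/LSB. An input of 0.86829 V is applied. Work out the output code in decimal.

LSB = 1.024 V / 8192 = 125.00 µV.
(0.86829 − 0) / 0.000125 = 6946.320 LSBs.
So the output code is 6946.

code 6946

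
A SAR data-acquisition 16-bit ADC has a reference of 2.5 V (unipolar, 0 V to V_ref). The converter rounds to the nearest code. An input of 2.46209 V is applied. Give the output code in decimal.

code 64542

Full-scale span = 2.5 V; LSB = 2.5/2^16 = 38.15 µV.
Input sits at 64542.212 steps above V_low.
round(64542.212) = 64542.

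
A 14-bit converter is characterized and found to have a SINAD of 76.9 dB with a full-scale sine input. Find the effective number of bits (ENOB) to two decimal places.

12.48 bits

ENOB = (SINAD − 1.76) / 6.02 = (76.9 − 1.76)/6.02 = 12.482.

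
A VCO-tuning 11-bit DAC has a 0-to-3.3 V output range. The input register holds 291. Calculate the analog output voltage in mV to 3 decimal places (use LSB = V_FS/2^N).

LSB = 3.3 V / 2^11 = 1.611 mV.
V_out = 0 + 291 × 0.00161133 V = 0.468896 V.
= 468.896 mV.

468.896 mV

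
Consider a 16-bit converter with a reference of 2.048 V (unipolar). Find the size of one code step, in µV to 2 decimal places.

31.25 µV

Full-scale span = 2.048 V.
LSB = 2.048 / 2^16 = 2.048 / 65536 = 3.125e-05 V = 31.25 µV.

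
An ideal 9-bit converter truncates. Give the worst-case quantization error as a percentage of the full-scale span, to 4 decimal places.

Truncating → worst-case error = 1 LSB = V_FS/2^9, so 100/512 = 0.195312 % of full scale.

0.1953 %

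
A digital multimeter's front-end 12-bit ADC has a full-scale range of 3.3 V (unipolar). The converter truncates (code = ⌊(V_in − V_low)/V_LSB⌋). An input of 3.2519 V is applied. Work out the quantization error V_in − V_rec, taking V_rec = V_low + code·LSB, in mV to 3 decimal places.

One LSB is 3.3 V / 4096 = 0.806 mV.
(V_in − V_low)/LSB = (3.2519 − 0)/0.000805664 = 4036.2977 → code 4036 (floor).
Reconstructed: 3.2516602 V.
Difference: 0.000239844 V → 0.240 mV.

0.240 mV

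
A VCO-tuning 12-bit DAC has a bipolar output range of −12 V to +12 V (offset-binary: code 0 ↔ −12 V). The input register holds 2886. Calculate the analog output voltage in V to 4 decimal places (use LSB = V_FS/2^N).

LSB = 24 V / 2^12 = 5.859 mV.
V_out = (−12) + 2886 × 0.00585938 V = 4.91016 V.

4.9102 V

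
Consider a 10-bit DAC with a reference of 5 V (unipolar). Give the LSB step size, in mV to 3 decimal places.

4.883 mV

Full-scale span = 5 V.
LSB = 5 / 2^10 = 5 / 1024 = 0.00488281 V = 4.883 mV.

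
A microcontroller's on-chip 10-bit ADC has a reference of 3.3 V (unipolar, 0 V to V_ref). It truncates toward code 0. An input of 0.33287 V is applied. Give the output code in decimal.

code 103

With 1024 levels over 3.3 V, one step is 3.223 mV.
Input sits at 103.291 steps above V_low.
⌊·⌋(103.291) = 103.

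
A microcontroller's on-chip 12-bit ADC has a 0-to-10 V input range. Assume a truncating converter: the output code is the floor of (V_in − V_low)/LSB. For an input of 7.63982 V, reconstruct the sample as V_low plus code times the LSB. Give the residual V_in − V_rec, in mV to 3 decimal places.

0.660 mV

One LSB is 10 V / 4096 = 2.441 mV.
(V_in − V_low)/LSB = (7.63982 − 0)/0.00244141 = 3129.2703 → code 3129 (floor).
V_rec = 0 + 3129·0.00244141 = 7.6391602 V.
V_in − V_rec = 0.000659844 V = 0.660 mV.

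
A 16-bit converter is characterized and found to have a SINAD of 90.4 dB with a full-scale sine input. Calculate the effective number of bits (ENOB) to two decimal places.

ENOB = (SINAD − 1.76) / 6.02 = (90.4 − 1.76)/6.02 = 14.724.

14.72 bits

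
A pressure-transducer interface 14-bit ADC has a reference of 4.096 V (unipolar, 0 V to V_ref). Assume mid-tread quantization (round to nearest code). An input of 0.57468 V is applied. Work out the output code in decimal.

code 2299

LSB = 4.096 V / 16384 = 250.00 µV.
(V_in − V_low)/LSB = (0.57468 − 0) / 0.00025 = 2298.720.
round(2298.720) = 2299.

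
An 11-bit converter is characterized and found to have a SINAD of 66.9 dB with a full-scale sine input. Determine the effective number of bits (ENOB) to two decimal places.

10.82 bits

ENOB = (SINAD − 1.76) / 6.02 = (66.9 − 1.76)/6.02 = 10.821.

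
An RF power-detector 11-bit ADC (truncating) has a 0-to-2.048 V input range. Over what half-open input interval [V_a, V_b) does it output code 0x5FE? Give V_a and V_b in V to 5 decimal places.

LSB = 2.048/2^11 = 1.000 mV.
Code 0x5FE = 1534 decimal.
V_a = V_low + 1534·LSB = 1.534 V; V_b = V_low + 1535·LSB = 1.535 V.

[1.53400 V, 1.53500 V)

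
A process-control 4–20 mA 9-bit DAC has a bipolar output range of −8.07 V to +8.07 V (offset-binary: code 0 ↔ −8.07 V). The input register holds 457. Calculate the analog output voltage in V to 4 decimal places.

LSB = 16.14 V / 2^9 = 31.523 mV.
V_out = (−8.07) + 457 × 0.0315234 V = 6.33621 V.

6.3362 V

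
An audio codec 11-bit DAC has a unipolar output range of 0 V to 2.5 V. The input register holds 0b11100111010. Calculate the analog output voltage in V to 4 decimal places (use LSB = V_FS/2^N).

2.2583 V

LSB = 2.5 V / 2^11 = 1.221 mV.
Code 0b11100111010 = 1850 decimal.
V_out = 0 + 1850 × 0.0012207 V = 2.2583 V.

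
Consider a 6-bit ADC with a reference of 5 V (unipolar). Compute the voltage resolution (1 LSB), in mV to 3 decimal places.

78.125 mV

Full-scale span = 5 V.
LSB = 5 / 2^6 = 5 / 64 = 0.078125 V = 78.125 mV.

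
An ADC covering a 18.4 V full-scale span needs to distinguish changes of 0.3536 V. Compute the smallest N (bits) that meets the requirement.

6 bits

Number of steps required ≥ 18.4 V / 0.3536 V = 52.04.
Need 2^N ≥ 52.04; 2^5 = 32, 2^6 = 64.
Minimum N = 6.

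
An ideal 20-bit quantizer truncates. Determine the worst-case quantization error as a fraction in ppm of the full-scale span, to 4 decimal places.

0.9537 ppm

Truncating → worst-case error = 1 LSB = V_FS/2^20, so 1e+06/1048576 = 0.953674 ppm of full scale.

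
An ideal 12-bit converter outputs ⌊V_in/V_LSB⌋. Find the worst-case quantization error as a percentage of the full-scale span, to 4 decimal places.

Truncating → worst-case error = 1 LSB = V_FS/2^12, so 100/4096 = 0.0244141 % of full scale.

0.0244 %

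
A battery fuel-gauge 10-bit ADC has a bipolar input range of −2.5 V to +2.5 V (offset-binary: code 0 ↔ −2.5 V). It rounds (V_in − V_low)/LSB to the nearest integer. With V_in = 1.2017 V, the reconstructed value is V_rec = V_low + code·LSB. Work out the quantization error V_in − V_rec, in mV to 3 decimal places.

LSB = 5/2^10 = 4.883 mV.
(V_in − V_low)/LSB = (1.2017 − (−2.5))/0.00488281 = 758.1082 → code 758 (round).
Code 758 maps back to (−2.5) + 758×0.00488281 V = 1.2011719 V.
Error = 1.2017 − 1.2011719 = 0.000528125 V = 0.528 mV.

0.528 mV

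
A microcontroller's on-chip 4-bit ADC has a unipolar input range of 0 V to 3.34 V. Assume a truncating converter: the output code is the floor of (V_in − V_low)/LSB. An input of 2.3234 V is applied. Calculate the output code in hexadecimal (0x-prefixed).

code 0xB (decimal 11)

Full-scale span = 3.34 V; LSB = 3.34/2^4 = 208.750 mV.
(2.3234 − 0) / 0.20875 = 11.130 LSBs.
Floor → code 11.
In hexadecimal (0x-prefixed): 0xB.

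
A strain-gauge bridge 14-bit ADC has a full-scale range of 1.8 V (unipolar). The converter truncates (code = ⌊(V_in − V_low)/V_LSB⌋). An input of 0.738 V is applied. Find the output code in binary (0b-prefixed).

code 0b1101000111101 (decimal 6717)

LSB = 1.8 V / 16384 = 109.86 µV.
(V_in − V_low)/LSB = (0.738 − 0) / 0.000109863 = 6717.440.
Floor → code 6717.
In binary (0b-prefixed): 0b1101000111101.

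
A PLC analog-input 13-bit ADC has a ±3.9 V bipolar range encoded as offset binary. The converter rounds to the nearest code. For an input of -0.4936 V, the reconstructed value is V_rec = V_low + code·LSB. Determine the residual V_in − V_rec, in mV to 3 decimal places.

-0.387 mV

LSB = 7.8/2^13 = 0.952 mV.
Scaled input = 3577.5934 LSBs, so code = 3578.
Code 3578 maps back to (−3.9) + 3578×0.000952148 V = -0.49321289 V.
V_in − V_rec = -0.000387109 V = -0.387 mV.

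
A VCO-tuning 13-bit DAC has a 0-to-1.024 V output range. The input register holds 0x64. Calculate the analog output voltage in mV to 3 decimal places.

12.500 mV

LSB = 1.024 V / 2^13 = 125.00 µV.
Code 0x64 = 100 decimal.
V_out = 0 + 100 × 0.000125 V = 0.0125 V.
= 12.500 mV.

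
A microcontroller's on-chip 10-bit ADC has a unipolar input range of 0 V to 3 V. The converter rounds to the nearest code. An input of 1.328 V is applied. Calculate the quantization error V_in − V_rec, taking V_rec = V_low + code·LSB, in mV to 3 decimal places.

Step size: 3 V ÷ 2^10 = 2.930 mV.
(V_in − V_low)/LSB = (1.328 − 0)/0.00292969 = 453.2907 → code 453 (round).
V_rec = 0 + 453·0.00292969 = 1.3271484 V.
Difference: 0.000851562 V → 0.852 mV.

0.852 mV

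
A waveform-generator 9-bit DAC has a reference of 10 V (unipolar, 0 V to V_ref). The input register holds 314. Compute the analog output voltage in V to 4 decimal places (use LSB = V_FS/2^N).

LSB = 10 V / 2^9 = 19.531 mV.
V_out = 0 + 314 × 0.0195312 V = 6.13281 V.

6.1328 V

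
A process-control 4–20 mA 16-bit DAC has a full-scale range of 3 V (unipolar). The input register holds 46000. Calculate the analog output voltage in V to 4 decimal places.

LSB = 3 V / 2^16 = 45.78 µV.
V_out = 0 + 46000 × 4.57764e-05 V = 2.10571 V.

2.1057 V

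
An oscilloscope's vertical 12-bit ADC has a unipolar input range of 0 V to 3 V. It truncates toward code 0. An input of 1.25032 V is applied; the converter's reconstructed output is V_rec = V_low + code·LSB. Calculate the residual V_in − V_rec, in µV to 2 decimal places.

LSB = 3/2^12 = 0.732 mV.
(1.25032 − 0)/0.000732422 = 1707.1036; ⌊·⌋ gives code 1707.
V_rec = 0 + 1707·0.000732422 = 1.2502441 V.
V_in − V_rec = 7.58594e-05 V = 75.86 µV.

75.86 µV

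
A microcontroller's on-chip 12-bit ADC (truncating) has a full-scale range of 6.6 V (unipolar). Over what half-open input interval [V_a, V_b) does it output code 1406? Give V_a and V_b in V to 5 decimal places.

[2.26553 V, 2.26714 V)

LSB = 6.6/2^12 = 1.611 mV.
V_a = V_low + 1406·LSB = 2.26553 V; V_b = V_low + 1407·LSB = 2.26714 V.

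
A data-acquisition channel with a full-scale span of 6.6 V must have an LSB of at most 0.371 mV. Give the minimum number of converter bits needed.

Number of steps required ≥ 6.6 V / 0.371 mV = 17789.76.
Need 2^N ≥ 17789.76; 2^14 = 16384, 2^15 = 32768.
Minimum N = 15.

15 bits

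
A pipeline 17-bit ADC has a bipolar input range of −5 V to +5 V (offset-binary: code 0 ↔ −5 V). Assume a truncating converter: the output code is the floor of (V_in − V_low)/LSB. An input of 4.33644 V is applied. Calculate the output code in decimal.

With 131072 levels over 10 V, one step is 76.29 µV.
Input sits at 122374.586 steps above V_low.
⌊·⌋(122374.586) = 122374.

code 122374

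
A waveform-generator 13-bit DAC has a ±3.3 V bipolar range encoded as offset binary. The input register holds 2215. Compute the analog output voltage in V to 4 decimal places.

-1.5155 V

LSB = 6.6 V / 2^13 = 0.806 mV.
V_out = (−3.3) + 2215 × 0.000805664 V = -1.51545 V.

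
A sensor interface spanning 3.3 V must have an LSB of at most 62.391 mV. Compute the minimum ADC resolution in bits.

Number of steps required ≥ 3.3 V / 62.391 mV = 52.89.
Need 2^N ≥ 52.89; 2^5 = 32, 2^6 = 64.
Minimum N = 6.

6 bits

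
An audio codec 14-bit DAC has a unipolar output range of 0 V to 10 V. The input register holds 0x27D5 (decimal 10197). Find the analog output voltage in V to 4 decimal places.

6.2238 V

LSB = 10 V / 2^14 = 0.610 mV.
Code 0x27D5 = 10197 decimal.
V_out = 0 + 10197 × 0.000610352 V = 6.22375 V.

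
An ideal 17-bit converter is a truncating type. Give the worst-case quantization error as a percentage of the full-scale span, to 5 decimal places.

0.00076 %

Truncating → worst-case error = 1 LSB = V_FS/2^17, so 100/131072 = 0.000762939 % of full scale.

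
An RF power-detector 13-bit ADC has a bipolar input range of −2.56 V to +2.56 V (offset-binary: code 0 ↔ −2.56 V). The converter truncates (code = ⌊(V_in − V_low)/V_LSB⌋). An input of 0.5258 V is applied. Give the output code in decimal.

With 8192 levels over 5.12 V, one step is 0.625 mV.
(V_in − V_low)/LSB = (0.5258 − (−2.56)) / 0.000625 = 4937.280.
So the output code is 4937.

code 4937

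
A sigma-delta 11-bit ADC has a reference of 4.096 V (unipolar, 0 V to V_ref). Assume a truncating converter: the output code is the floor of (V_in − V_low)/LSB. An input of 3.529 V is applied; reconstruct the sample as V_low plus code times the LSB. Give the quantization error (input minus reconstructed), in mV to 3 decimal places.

One LSB is 4.096 V / 2048 = 2.000 mV.
(V_in − V_low)/LSB = (3.529 − 0)/0.002 = 1764.5000 → code 1764 (floor).
V_rec = 0 + 1764·0.002 = 3.528 V.
V_in − V_rec = 0.001 V = 1.000 mV.

1.000 mV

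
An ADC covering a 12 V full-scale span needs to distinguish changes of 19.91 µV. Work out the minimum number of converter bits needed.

20 bits

Number of steps required ≥ 12 V / 19.91 µV = 602712.20.
Need 2^N ≥ 602712.20; 2^19 = 524288, 2^20 = 1048576.
Minimum N = 20.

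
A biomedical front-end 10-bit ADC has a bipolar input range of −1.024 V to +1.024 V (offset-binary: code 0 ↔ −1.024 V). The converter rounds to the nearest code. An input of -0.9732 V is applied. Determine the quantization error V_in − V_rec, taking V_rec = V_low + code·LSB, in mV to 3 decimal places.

LSB = 2.048/2^10 = 2.000 mV.
(-0.9732 − (−1.024))/0.002 = 25.4000; round gives code 25.
Reconstructed: -0.974 V.
V_in − V_rec = 0.0008 V = 0.800 mV.

0.800 mV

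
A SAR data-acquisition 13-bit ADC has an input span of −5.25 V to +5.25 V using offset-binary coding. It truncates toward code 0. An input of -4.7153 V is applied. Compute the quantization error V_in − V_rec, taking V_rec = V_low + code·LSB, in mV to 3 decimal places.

0.215 mV

LSB = 10.5/2^13 = 1.282 mV.
(-4.7153 − (−5.25))/0.00128174 = 417.1678; ⌊·⌋ gives code 417.
V_rec = (−5.25) + 417·0.00128174 = -4.7155151 V.
V_in − V_rec = 0.000215137 V = 0.215 mV.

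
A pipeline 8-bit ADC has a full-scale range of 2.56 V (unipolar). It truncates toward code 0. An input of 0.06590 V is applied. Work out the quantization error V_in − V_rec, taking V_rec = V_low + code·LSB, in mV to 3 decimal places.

LSB = 2.56/2^8 = 10.000 mV.
(0.06590 − 0)/0.01 = 6.5900; ⌊·⌋ gives code 6.
V_rec = 0 + 6·0.01 = 0.06 V.
Error = 0.06590 − 0.06 = 0.0059 V = 5.900 mV.

5.900 mV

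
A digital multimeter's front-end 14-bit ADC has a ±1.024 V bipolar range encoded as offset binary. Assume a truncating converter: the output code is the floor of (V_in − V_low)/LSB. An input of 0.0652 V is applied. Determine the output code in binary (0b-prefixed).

code 0b10001000001001 (decimal 8713)

Full-scale span = 2.048 V; LSB = 2.048/2^14 = 125.00 µV.
(V_in − V_low)/LSB = (0.0652 − (−1.024)) / 0.000125 = 8713.600.
So the output code is 8713.
In binary (0b-prefixed): 0b10001000001001.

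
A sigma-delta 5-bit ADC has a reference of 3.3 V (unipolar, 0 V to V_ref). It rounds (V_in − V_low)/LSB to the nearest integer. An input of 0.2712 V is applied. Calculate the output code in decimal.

With 32 levels over 3.3 V, one step is 103.125 mV.
(V_in − V_low)/LSB = (0.2712 − 0) / 0.103125 = 2.630.
So the output code is 3.

code 3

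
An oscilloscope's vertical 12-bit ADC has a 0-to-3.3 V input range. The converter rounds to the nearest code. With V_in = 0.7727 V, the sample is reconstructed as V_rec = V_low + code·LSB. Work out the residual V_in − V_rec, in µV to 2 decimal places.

68.16 µV

LSB = 3.3/2^12 = 0.806 mV.
Scaled input = 959.0846 LSBs, so code = 959.
V_rec = 0 + 959·0.000805664 = 0.77263184 V.
Difference: 6.81641e-05 V → 68.16 µV.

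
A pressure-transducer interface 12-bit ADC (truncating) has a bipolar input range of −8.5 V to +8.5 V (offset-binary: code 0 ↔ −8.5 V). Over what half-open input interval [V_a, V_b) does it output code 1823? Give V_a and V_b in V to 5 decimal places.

LSB = 17/2^12 = 4.150 mV.
V_a = V_low + 1823·LSB = -0.933838 V; V_b = V_low + 1824·LSB = -0.929688 V.

[-0.93384 V, -0.92969 V)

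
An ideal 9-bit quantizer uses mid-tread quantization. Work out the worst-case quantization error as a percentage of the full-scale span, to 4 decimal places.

Rounding → worst-case error = ½ LSB = V_FS/2^10, so 100/1024 = 0.0976562 % of full scale.

0.0977 %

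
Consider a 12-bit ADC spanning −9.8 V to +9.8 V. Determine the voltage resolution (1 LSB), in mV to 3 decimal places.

Full-scale span = 19.6 V.
LSB = 19.6 / 2^12 = 19.6 / 4096 = 0.00478516 V = 4.785 mV.

4.785 mV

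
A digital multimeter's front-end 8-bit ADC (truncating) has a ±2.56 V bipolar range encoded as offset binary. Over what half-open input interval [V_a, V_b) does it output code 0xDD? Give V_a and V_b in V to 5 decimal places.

LSB = 5.12/2^8 = 20.000 mV.
Code 0xDD = 221 decimal.
V_a = V_low + 221·LSB = 1.86 V; V_b = V_low + 222·LSB = 1.88 V.

[1.86000 V, 1.88000 V)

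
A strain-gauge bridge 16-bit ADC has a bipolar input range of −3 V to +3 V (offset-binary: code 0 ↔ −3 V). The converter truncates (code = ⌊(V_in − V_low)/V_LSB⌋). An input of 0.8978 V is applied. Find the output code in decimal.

code 42574

LSB = 6 V / 65536 = 91.55 µV.
Input sits at 42574.370 steps above V_low.
⌊·⌋(42574.370) = 42574.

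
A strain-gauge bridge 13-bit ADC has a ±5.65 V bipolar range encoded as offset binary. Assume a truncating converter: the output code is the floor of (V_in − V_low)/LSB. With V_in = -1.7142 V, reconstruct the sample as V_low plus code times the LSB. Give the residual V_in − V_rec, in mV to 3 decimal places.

One LSB is 11.3 V / 8192 = 1.379 mV.
(V_in − V_low)/LSB = (-1.7142 − (−5.65))/0.00137939 = 2853.2808 → code 2853 (floor).
V_rec = (−5.65) + 2853·0.00137939 = -1.7145874 V.
Error = -1.7142 − (−1.7145874) = 0.000387402 V = 0.387 mV.

0.387 mV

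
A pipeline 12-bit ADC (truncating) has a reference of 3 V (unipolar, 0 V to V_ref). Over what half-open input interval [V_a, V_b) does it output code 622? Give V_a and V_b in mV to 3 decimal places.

LSB = 3/2^12 = 0.732 mV.
V_a = V_low + 622·LSB = 0.455566 V; V_b = V_low + 623·LSB = 0.456299 V.

[455.566 mV, 456.299 mV)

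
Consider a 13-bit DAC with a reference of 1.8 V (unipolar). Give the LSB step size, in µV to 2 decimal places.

Full-scale span = 1.8 V.
LSB = 1.8 / 2^13 = 1.8 / 8192 = 0.000219727 V = 219.73 µV.

219.73 µV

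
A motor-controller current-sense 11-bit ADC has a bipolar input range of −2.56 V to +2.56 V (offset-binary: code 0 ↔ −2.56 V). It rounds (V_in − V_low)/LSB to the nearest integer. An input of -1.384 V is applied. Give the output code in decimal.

With 2048 levels over 5.12 V, one step is 2.500 mV.
Input sits at 470.400 steps above V_low.
round(470.400) = 470.

code 470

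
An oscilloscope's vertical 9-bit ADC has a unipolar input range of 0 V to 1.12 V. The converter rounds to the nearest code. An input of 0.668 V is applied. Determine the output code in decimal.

code 305

With 512 levels over 1.12 V, one step is 2.188 mV.
(0.668 − 0) / 0.0021875 = 305.371 LSBs.
Round → code 305.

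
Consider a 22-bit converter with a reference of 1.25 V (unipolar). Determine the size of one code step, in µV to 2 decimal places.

0.30 µV

Full-scale span = 1.25 V.
LSB = 1.25 / 2^22 = 1.25 / 4194304 = 2.98023e-07 V = 0.30 µV.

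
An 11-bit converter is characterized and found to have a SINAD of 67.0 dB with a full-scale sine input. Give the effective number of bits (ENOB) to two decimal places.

10.84 bits

ENOB = (SINAD − 1.76) / 6.02 = (67.0 − 1.76)/6.02 = 10.837.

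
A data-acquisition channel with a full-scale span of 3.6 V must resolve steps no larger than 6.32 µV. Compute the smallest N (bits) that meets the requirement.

Number of steps required ≥ 3.6 V / 6.32 µV = 569620.25.
Need 2^N ≥ 569620.25; 2^19 = 524288, 2^20 = 1048576.
Minimum N = 20.

20 bits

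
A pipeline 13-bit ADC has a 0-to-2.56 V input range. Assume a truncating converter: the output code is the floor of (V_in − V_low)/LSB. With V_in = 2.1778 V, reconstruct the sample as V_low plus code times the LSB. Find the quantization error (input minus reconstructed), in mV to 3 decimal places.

0.300 mV

Step size: 2.56 V ÷ 2^13 = 312.50 µV.
(2.1778 − 0)/0.0003125 = 6968.9600; ⌊·⌋ gives code 6968.
Reconstructed: 2.1775 V.
Error = 2.1778 − 2.1775 = 0.0003 V = 0.300 mV.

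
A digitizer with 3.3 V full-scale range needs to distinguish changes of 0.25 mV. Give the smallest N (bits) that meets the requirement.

Number of steps required ≥ 3.3 V / 0.25 mV = 13200.00.
Need 2^N ≥ 13200.00; 2^13 = 8192, 2^14 = 16384.
Minimum N = 14.

14 bits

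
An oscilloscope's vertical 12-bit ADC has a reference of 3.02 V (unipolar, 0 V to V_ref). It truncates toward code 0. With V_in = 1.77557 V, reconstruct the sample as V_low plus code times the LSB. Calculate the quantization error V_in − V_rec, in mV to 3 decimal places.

0.140 mV

Step size: 3.02 V ÷ 2^12 = 0.737 mV.
(1.77557 − 0)/0.000737305 = 2408.1903; ⌊·⌋ gives code 2408.
V_rec = 0 + 2408·0.000737305 = 1.7754297 V.
V_in − V_rec = 0.000140313 V = 0.140 mV.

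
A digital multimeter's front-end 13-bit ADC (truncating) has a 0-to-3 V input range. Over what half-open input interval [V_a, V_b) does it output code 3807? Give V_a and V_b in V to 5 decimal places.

LSB = 3/2^13 = 366.21 µV.
V_a = V_low + 3807·LSB = 1.39417 V; V_b = V_low + 3808·LSB = 1.39453 V.

[1.39417 V, 1.39453 V)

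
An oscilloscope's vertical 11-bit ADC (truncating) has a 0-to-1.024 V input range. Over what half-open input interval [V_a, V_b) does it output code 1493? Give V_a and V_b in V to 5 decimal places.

[0.74650 V, 0.74700 V)

LSB = 1.024/2^11 = 0.500 mV.
V_a = V_low + 1493·LSB = 0.7465 V; V_b = V_low + 1494·LSB = 0.747 V.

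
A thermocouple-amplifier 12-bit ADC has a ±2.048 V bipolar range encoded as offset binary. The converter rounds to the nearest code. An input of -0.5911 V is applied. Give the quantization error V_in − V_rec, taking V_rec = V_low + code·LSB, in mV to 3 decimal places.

One LSB is 4.096 V / 4096 = 1.000 mV.
(V_in − V_low)/LSB = (-0.5911 − (−2.048))/0.001 = 1456.9000 → code 1457 (round).
V_rec = (−2.048) + 1457·0.001 = -0.591 V.
Error = -0.5911 − (−0.591) = -0.0001 V = -0.100 mV.

-0.100 mV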